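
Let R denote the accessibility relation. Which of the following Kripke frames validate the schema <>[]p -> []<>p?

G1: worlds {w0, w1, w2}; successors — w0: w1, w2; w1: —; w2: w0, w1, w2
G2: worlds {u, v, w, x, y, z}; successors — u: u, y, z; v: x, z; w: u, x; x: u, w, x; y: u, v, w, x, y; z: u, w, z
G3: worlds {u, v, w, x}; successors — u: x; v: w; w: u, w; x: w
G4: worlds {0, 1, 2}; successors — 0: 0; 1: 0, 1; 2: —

G2, G4

The schema corresponds to convergence: forall x forall y forall z (Rxy & Rxz -> exists w (Ryw & Rzw)).
G1: fails — Rw0w1 and Rw0w1 but w1 and w1 have no common successor.
G2: holds.
G3: fails — Rww and Rwu but w and u have no common successor.
G4: holds.
Valid on: G2, G4.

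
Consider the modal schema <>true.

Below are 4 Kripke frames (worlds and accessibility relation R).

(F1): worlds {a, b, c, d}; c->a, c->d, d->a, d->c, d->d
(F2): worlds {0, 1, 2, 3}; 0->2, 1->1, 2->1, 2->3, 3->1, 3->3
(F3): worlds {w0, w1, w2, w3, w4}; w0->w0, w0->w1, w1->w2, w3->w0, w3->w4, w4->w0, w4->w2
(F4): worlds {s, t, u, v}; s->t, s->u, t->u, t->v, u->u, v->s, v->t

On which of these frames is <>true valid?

(F2), (F4)

This is the axiom for seriality; its first-order frame correspondent is forall x exists y Rxy.
(F1): fails — world a has no successor.
(F2): satisfies the condition.
(F3): fails — world w2 has no successor.
(F4): satisfies the condition.
Valid on: (F2), (F4).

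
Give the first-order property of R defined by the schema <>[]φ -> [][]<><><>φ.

This is a Sahlqvist (Geach-type) schema ◇^1□^1φ → □^2◇^3φ.
Minimal-valuation argument: fix x; take any y with xR^1y and any z with xR^2z. Set V(φ) to the set of worlds R-reachable from y in exactly 1 step. Then □^1φ holds at y, so the antecedent holds at x; validity forces ◇^3φ at z, giving a w with zR^3w and yR^1w.
First-order correspondent: forall x forall y forall z ((xRy & x R^2 z) -> exists w (yRw & z R^3 w)).

forall x forall y forall z ((xRy & x R^2 z) -> exists w (yRw & z R^3 w))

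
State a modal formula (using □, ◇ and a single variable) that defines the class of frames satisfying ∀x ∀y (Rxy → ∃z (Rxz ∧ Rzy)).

□□r → □r

A defining formula is □□r → □r (the C4 axiom).
Suppose □□r→□r is valid. Take Rxy and set V(r)={w : xR²w}. Then □□r at x, so □r at x, so r at y, i.e. ∃z(Rxz∧Rzy).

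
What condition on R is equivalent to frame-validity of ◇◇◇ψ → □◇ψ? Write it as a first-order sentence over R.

This is a Sahlqvist (Geach-type) schema ◇^3□^0ψ → □^1◇^1ψ.
First-order correspondent: ∀x ∀y ∀z ((xR³y ∧ xRz) → ∃w (y = w ∧ zRw)).

∀x ∀y ∀z ((xR³y ∧ xRz) → ∃w (y = w ∧ zRw))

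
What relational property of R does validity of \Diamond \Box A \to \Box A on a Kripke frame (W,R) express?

Equivalently (dual form): ◇A → □◇A.
Suppose ◇A→□◇A is valid. Take Rxy, Rxz and set V(A)={y}. Then ◇A at x, so □◇A at x, so ◇A at z, so some w with Rzw has A; w=y, i.e. Rzy. By symmetry of the argument, Ryz.

The Euclidean property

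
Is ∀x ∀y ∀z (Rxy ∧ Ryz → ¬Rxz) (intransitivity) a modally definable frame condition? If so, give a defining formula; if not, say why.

No — not modally definable

If a class were modally definable it would be closed under surjective bounded morphisms (Goldblatt–Thomason).
The 5-cycle (worlds s,t,u,v,w with s→t→u→v→w→s) is intransitive. Mapping every world to a single reflexive point • is a surjective bounded morphism; the reflexive point is not intransitive (R••∧R•• but R••).
Hence intransitivity is not modally definable.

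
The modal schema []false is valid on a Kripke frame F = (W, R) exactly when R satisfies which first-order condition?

emptiness of R: forall x forall y ~Rxy

□⊥ is valid iff no world has any successor (otherwise □⊥ fails at any world with one).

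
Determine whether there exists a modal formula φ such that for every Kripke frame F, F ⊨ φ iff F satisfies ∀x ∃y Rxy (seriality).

The condition is seriality. A defining modal formula is □r → ◇r.
Suppose □r→◇r is valid. At any x set V(r)=W. Then □r at x, so ◇r at x, so x has a successor.

Yes, by □r → ◇r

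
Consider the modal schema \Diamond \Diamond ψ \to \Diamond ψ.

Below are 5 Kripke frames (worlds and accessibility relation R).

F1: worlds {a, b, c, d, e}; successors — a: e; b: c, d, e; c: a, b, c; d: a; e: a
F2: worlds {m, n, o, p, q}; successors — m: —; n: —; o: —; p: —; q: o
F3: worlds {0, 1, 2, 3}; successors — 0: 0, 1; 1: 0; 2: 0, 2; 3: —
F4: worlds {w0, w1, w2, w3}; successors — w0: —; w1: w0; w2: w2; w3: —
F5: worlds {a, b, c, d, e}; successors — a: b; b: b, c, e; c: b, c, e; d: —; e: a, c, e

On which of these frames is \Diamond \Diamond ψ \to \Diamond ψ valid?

The schema corresponds to transitivity: \forall x \forall y \forall z (Rxy \wedge Ryz \to Rxz).
F1: fails — Rbc and Rcb but not Rbb.
F2: ✓.
F3: fails — R10 and R01 but not R11.
F4: ✓.
F5: fails — Rea and Rab but not Reb.
Valid on: F2, F4.

F2, F4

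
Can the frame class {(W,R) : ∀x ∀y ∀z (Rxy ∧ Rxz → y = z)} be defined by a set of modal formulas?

This is a Sahlqvist condition; the CD axiom ◇p → □p defines it.
Suppose ◇p→□p is valid. Take Rxy, Rxz and set V(p)={y}. Then ◇p at x, so □p at x, so p at z, i.e. z=y.

Yes — defined by ◇p → □p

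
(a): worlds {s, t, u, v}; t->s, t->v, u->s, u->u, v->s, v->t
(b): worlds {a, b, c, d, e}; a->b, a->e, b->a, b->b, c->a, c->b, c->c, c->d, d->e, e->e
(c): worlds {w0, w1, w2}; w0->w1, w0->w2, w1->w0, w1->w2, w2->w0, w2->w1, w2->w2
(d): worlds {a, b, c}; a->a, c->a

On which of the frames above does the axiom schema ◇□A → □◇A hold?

(c), (d)

This is the axiom for convergence; its first-order frame correspondent is ∀x ∀y ∀z (Rxy ∧ Rxz → ∃w (Ryw ∧ Rzw)).
(a): fails — Rtv and Rts but v and s have no common successor.
(b): fails — Rab and Rae but b and e have no common successor.
(c): condition met.
(d): condition met.
Valid on: (c), (d).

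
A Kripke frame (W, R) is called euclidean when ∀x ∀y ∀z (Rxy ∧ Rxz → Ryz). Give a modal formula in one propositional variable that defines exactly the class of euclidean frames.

◇r → □◇r

This is the Euclidean property; the standard corresponding axiom is 5: ◇r → □◇r.
Suppose ◇r→□◇r is valid. Take Rxy, Rxz and set V(r)={y}. Then ◇r at x, so □◇r at x, so ◇r at z, so some w with Rzw has r; w=y, i.e. Rzy. By symmetry of the argument, Ryz.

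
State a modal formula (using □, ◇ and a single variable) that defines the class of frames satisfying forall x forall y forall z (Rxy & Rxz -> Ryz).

◇q → □◇q

This is the Euclidean property; the standard corresponding axiom is 5: ◇q → □◇q.
Suppose ◇q→□◇q is valid. Take Rxy, Rxz and set V(q)={y}. Then ◇q at x, so □◇q at x, so ◇q at z, so some w with Rzw has q; w=y, i.e. Rzy. By symmetry of the argument, Ryz.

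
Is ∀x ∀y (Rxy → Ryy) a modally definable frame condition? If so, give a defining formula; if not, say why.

Yes: it is shift-reflexivity, defined by the T□ schema □(□p → p).
Suppose □(□p→p) is valid. Take Rxy and set V(p)={w : Ryw}. Then at y, □p holds; since □(□p→p) at x, □p→p at y, so p at y, i.e. Ryy.

Yes — defined by □(□p → p)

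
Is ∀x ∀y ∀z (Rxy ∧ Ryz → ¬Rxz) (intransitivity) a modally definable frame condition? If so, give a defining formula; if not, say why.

No — not modally definable

Modal frame validity is preserved under surjective bounded morphisms.
The 3-cycle (worlds s,t,u with s→t→u→s) is intransitive. Mapping every world to a single reflexive point • is a surjective bounded morphism; the reflexive point is not intransitive (R••∧R•• but R••).
Hence intransitivity is not modally definable.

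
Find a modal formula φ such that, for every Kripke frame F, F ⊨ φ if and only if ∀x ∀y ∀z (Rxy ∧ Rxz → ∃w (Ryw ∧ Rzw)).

A defining formula is ◇□r → □◇r (the .2 axiom).
Suppose ◇□r→□◇r is valid. Take Rxy, Rxz and set V(r)={w : Ryw}. Then □r at y so ◇□r at x, so □◇r at x, so ◇r at z, giving w with Rzw and Ryw.

◇□r → □◇r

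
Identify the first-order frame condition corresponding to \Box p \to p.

Suppose □p→p is valid. At any x set V(p)={w : Rxw}. Then □p holds at x, so p holds at x, i.e. Rxx.

Reflexivity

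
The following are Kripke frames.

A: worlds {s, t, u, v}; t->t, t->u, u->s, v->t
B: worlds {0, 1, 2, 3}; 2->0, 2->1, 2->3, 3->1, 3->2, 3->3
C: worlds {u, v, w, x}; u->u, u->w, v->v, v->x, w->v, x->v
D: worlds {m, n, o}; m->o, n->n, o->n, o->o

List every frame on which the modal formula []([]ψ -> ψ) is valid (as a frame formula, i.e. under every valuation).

This is the axiom for shift-reflexivity; its first-order frame correspondent is forall x forall y (Rxy -> Ryy).
A: fails — Rtu but not Ruu.
B: fails — R32 but not R22.
C: fails — Ruw but not Rww.
D: satisfies the condition.

D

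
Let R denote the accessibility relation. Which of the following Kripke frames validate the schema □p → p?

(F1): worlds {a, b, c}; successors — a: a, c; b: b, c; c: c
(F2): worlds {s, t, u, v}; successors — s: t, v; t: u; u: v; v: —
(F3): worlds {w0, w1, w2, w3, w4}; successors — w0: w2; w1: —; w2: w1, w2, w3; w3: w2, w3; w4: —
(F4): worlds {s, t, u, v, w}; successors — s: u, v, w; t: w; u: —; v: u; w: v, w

(F1)

The schema corresponds to reflexivity: ∀x Rxx.
(F1): condition met.
(F2): fails — world s does not see itself.
(F3): fails — world w0 does not see itself.
(F4): fails — world s does not see itself.
Valid on: (F1).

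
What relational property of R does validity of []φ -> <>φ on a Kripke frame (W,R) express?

Suppose □φ→◇φ is valid. At any x set V(φ)=W. Then □φ at x, so ◇φ at x, so x has a successor.
Conversely, on a frame with seriality the schema holds at every world under every valuation.
Frame condition: forall x exists y Rxy.

seriality: forall x exists y Rxy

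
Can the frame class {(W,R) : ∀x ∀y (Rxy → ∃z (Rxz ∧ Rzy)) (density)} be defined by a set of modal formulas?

Yes — defined by □□r → □r

Yes: it is density, defined by the C4 schema □□r → □r.
Suppose □□r→□r is valid. Take Rxy and set V(r)={w : xR²w}. Then □□r at x, so □r at x, so r at y, i.e. ∃z(Rxz∧Rzy).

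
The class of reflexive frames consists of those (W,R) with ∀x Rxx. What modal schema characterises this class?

□r → r

A defining formula is □r → r (the T axiom).
Suppose □r→r is valid. At any x set V(r)={w : Rxw}. Then □r holds at x, so r holds at x, i.e. Rxx.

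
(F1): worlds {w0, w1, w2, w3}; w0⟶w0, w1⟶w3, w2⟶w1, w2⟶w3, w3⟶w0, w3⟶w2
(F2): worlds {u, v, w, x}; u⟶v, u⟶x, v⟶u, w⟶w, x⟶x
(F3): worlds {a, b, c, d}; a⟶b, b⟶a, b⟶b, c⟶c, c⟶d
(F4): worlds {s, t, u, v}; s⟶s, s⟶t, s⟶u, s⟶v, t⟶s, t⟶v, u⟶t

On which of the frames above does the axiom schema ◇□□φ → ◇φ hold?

(F2)

Frame correspondent (Sahlqvist): ∀x ∀y (xRy → ∃w (yR²w ∧ xRw)) — i.e. a generalized confluence (Geach) condition.
(F1): fails — w2Rw1 but no w with w1R²w and w2Rw.
(F2): condition met.
(F3): fails — cRd but no w with dR²w and cRw.
(F4): fails — sRv but no w with vR²w and sRw.
Valid on: (F2).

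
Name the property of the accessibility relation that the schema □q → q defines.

reflexivity

This schema is the T axiom.
It corresponds to reflexivity: ∀x Rxx.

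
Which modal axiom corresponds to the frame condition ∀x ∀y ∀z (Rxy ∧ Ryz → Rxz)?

□q → □□q

This is transitivity; the standard corresponding axiom is 4: □q → □□q.
Suppose □q→□□q is valid. Take Rxy, Ryz and set V(q)={w : Rxw}. Then □q at x, so □□q at x, so □q at y, so q at z, i.e. Rxz.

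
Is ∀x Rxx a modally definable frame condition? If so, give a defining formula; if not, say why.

Yes: it is reflexivity, defined by the T schema □p → p.
Suppose □p→p is valid. At any x set V(p)={w : Rxw}. Then □p holds at x, so p holds at x, i.e. Rxx.

Yes, by □p → p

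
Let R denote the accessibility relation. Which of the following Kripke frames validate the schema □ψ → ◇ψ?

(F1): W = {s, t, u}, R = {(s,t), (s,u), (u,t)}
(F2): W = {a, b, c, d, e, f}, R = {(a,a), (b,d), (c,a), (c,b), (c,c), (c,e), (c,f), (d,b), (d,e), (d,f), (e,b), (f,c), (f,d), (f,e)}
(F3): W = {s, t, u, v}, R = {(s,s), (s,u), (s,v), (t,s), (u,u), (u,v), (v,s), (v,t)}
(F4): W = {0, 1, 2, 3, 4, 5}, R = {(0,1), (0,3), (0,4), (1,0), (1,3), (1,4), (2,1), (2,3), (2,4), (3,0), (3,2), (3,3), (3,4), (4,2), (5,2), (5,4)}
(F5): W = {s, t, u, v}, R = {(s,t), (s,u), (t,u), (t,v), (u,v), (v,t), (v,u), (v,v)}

This is the axiom for seriality; its first-order frame correspondent is ∀x ∃y Rxy.
(F1): fails — world t has no successor.
(F2): ✓.
(F3): ✓.
(F4): ✓.
(F5): ✓.

(F2), (F3), (F4), (F5)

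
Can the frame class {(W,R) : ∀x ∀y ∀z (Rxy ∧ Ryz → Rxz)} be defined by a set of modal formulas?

Yes, by □r → □□r

The condition is transitivity. A defining modal formula is □r → □□r.
Suppose □r→□□r is valid. Take Rxy, Ryz and set V(r)={w : Rxw}. Then □r at x, so □□r at x, so □r at y, so r at z, i.e. Rxz.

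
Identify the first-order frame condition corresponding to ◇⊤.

This schema is equivalent to the D axiom □A → ◇A.
Its frame correspondent is seriality — ∀x ∃y Rxy.

seriality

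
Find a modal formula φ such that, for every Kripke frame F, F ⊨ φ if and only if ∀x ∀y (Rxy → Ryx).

The condition is symmetry. The B schema q → □◇q defines it.
Suppose q→□◇q is valid. Take Rxy and set V(q)={x}. Then q at x, so □◇q at x, so ◇q at y, so some z with Ryz has q; z=x, i.e. Ryx.

q → □◇q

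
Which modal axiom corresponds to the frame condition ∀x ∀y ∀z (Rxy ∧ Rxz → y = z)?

This is partial functionality; the standard corresponding axiom is CD: ◇q → □q.
Suppose ◇q→□q is valid. Take Rxy, Rxz and set V(q)={y}. Then ◇q at x, so □q at x, so q at z, i.e. z=y.

◇q → □q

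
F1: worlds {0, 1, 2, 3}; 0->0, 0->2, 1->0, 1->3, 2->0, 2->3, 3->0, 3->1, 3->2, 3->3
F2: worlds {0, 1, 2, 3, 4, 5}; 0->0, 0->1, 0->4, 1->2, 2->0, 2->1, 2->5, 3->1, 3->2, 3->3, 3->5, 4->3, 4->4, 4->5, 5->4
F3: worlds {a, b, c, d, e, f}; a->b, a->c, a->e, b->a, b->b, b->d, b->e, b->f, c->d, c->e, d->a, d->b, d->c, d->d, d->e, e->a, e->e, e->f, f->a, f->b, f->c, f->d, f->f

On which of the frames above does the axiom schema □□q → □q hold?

F1

The schema corresponds to density: ∀x ∀y (Rxy → ∃z (Rxz ∧ Rzy)).
F1: satisfies the condition.
F2: fails — R12 but no z with R1z and Rz2.
F3: fails — Rac but no z with Raz and Rzc.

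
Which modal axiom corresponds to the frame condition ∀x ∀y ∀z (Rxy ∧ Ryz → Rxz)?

A defining formula is □ψ → □□ψ (the 4 axiom).

□ψ → □□ψ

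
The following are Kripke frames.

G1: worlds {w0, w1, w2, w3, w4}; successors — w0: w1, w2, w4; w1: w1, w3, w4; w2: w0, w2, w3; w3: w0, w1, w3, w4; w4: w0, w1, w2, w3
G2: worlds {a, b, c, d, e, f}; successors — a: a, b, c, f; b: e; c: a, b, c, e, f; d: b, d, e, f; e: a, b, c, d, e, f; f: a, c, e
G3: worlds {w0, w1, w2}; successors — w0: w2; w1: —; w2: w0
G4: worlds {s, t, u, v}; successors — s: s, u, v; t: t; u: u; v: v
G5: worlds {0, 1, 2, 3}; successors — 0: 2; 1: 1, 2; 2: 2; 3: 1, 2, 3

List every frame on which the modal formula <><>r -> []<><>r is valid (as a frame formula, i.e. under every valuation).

G1

The schema corresponds to a generalized confluence (Geach) condition: forall x forall y forall z ((x R^2 y & xRz) -> exists w (y = w & z R^2 w)).
G1: condition met.
G2: fails — cR²d, cRa but no w with d=w and aR²w.
G3: fails — w0R²w0, w0Rw2 but no w with w0=w and w2R²w.
G4: fails — sR²s, sRu but no w with s=w and uR²w.
G5: fails — 1R²1, 1R2 but no w with 1=w and 2R²w.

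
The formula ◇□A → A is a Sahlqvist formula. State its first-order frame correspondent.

Equivalently (dual form): A → □◇A.
Suppose A→□◇A is valid. Take Rxy and set V(A)={x}. Then A at x, so □◇A at x, so ◇A at y, so some z with Ryz has A; z=x, i.e. Ryx.
Conversely, on a frame with symmetry the schema holds at every world under every valuation.
So the correspondent is symmetry.

symmetry: ∀x ∀y (Rxy → Ryx)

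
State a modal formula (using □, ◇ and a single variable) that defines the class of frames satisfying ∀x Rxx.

□q → q

The condition is reflexivity. The T schema □q → q defines it.
Suppose □q→q is valid. At any x set V(q)={w : Rxw}. Then □q holds at x, so q holds at x, i.e. Rxx.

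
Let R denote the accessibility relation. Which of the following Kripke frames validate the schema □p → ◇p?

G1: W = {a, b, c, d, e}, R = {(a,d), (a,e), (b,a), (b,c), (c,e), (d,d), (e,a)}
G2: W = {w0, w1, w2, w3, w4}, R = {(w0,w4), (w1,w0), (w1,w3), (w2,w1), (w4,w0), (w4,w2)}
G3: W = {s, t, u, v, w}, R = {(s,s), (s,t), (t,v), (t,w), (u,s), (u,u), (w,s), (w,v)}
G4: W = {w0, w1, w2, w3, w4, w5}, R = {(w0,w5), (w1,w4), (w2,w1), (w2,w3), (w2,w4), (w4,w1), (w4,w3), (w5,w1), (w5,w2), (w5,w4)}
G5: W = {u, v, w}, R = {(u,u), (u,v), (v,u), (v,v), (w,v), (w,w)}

The schema corresponds to seriality: ∀x ∃y Rxy.
G1: satisfies the condition.
G2: fails — world w3 has no successor.
G3: fails — world v has no successor.
G4: fails — world w3 has no successor.
G5: satisfies the condition.
Valid on: G1, G5.

G1, G5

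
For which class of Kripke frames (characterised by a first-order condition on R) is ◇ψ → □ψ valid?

Suppose ◇ψ→□ψ is valid. Take Rxy, Rxz and set V(ψ)={y}. Then ◇ψ at x, so □ψ at x, so ψ at z, i.e. z=y.
Conversely, any frame satisfying ∀x ∀y ∀z (Rxy ∧ Rxz → y = z) validates the schema.
So the correspondent is partial functionality.

Partial functionality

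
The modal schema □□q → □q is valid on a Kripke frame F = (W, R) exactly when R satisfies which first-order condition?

This is the C4 axiom.
Its frame correspondent is density — ∀x ∀y (Rxy → ∃z (Rxz ∧ Rzy)).

density: ∀x ∀y (Rxy → ∃z (Rxz ∧ Rzy))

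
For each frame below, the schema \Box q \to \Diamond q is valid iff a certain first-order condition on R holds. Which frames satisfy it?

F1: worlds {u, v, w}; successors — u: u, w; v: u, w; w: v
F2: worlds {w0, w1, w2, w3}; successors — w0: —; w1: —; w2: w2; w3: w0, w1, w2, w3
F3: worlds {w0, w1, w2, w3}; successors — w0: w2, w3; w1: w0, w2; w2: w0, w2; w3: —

The schema corresponds to seriality: \forall x \exists y Rxy.
F1: satisfies the condition.
F2: fails — world w0 has no successor.
F3: fails — world w3 has no successor.

F1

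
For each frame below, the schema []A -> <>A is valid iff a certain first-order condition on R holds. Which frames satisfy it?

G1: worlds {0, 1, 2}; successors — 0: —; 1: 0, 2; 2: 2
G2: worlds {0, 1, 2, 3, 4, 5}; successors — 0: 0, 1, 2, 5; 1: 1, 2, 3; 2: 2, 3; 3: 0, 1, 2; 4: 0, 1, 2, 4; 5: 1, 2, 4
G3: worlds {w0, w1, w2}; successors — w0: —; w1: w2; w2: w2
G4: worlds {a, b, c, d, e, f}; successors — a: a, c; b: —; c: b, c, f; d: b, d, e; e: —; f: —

G2

Frame correspondent (Sahlqvist): forall x exists y Rxy — i.e. seriality.
G1: fails — world 0 has no successor.
G2: condition met.
G3: fails — world w0 has no successor.
G4: fails — world b has no successor.
Valid on: G2.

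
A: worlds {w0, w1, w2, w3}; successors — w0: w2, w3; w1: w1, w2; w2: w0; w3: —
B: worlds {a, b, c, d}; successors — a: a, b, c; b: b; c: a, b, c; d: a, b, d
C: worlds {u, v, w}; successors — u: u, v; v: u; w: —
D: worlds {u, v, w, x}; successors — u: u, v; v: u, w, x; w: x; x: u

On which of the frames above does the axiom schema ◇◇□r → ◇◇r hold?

Frame correspondent (Sahlqvist): ∀x ∀y (xR²y → ∃w (yRw ∧ xR²w)) — i.e. a generalized confluence (Geach) condition.
A: fails — w0R²w0 but no w with w0Rw and w0R²w.
B: condition met.
C: condition met.
D: condition met.

B, C, D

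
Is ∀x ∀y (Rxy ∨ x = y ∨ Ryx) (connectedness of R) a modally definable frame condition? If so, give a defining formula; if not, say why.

If a class were modally definable it would be closed under disjoint unions (Goldblatt–Thomason).
Take 3 disjoint single-world reflexive frames: each is trivially connected, but their disjoint union has 3 worlds with no edge between distinct components, so it is not connected.
So no modal formula (or set of formulas) defines exactly the connected frames.

Not definable by any modal formula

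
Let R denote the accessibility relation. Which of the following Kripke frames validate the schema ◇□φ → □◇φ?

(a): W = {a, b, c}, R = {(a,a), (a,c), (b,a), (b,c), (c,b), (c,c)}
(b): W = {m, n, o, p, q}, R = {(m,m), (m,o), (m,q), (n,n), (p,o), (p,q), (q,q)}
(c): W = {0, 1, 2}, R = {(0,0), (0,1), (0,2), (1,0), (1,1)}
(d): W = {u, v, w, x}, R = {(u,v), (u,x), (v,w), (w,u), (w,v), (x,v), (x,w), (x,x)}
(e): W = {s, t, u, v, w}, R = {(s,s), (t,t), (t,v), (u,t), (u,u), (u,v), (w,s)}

Frame correspondent (Sahlqvist): ∀x ∀y ∀z (Rxy ∧ Rxz → ∃w (Ryw ∧ Rzw)) — i.e. convergence.
(a): satisfies the condition.
(b): fails — Rmo and Rmo but o and o have no common successor.
(c): fails — R00 and R02 but 0 and 2 have no common successor.
(d): fails — Rwu and Rwv but u and v have no common successor.
(e): fails — Rtv and Rtv but v and v have no common successor.

(a)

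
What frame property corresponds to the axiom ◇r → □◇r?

Suppose ◇r→□◇r is valid. Take Rxy, Rxz and set V(r)={y}. Then ◇r at x, so □◇r at x, so ◇r at z, so some w with Rzw has r; w=y, i.e. Rzy. By symmetry of the argument, Ryz.

the Euclidean property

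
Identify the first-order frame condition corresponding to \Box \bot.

□⊥ is valid iff no world has any successor (otherwise □⊥ fails at any world with one).

Emptiness of R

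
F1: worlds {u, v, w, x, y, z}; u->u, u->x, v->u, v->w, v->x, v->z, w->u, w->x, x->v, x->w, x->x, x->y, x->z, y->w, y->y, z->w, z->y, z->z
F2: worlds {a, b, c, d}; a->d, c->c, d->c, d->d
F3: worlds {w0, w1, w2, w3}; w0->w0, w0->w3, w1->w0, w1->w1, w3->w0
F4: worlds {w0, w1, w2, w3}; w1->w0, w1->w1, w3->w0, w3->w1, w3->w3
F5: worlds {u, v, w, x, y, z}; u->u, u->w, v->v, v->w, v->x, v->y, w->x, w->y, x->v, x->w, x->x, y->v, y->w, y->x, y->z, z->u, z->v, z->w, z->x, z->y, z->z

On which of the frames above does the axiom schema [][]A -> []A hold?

The schema corresponds to density: forall x forall y (Rxy -> exists z (Rxz & Rzy)).
F1: holds.
F2: holds.
F3: holds.
F4: holds.
F5: fails — Rwy but no t with Rwt and Rty.

F1, F2, F3, F4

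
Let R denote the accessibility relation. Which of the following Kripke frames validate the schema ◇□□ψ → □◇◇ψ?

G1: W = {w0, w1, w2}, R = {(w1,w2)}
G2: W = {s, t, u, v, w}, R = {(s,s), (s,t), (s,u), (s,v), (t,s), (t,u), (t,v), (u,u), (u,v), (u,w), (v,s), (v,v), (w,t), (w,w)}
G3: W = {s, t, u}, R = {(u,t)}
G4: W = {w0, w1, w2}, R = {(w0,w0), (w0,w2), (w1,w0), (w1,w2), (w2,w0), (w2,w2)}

Frame correspondent (Sahlqvist): ∀x ∀y ∀z ((xRy ∧ xRz) → ∃w (yR²w ∧ zR²w)) — i.e. a generalized confluence (Geach) condition.
G1: fails — w1Rw2, w1Rw2 but no w with w2R²w and w2R²w.
G2: holds.
G3: fails — uRt, uRt but no w with tR²w and tR²w.
G4: holds.

G2, G4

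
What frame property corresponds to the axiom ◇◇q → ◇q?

This schema is equivalent to the 4 axiom □q → □□q.
Its frame correspondent is transitivity — ∀x ∀y ∀z (Rxy ∧ Ryz → Rxz).

transitivity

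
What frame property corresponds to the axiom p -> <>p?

Equivalently (dual form): □p → p.
Suppose □p→p is valid. At any x set V(p)={w : Rxw}. Then □p holds at x, so p holds at x, i.e. Rxx.
Conversely, on a frame with reflexivity the schema holds at every world under every valuation.
Frame condition: forall x Rxx.

reflexivity: forall x Rxx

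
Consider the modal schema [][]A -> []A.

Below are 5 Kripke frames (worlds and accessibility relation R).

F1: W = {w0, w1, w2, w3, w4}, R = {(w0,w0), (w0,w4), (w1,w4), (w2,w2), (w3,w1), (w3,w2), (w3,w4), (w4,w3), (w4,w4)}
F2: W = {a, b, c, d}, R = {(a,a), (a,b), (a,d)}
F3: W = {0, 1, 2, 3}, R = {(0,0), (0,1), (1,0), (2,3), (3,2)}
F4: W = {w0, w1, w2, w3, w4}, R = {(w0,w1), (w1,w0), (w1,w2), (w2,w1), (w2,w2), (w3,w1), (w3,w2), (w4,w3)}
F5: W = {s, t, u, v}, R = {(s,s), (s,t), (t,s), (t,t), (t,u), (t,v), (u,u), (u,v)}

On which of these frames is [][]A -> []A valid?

Frame correspondent (Sahlqvist): forall x forall y (Rxy -> exists z (Rxz & Rzy)) — i.e. density.
F1: fails — Rw3w1 but no z with Rw3z and Rzw1.
F2: satisfies the condition.
F3: fails — R32 but no z with R3z and Rz2.
F4: fails — Rw1w0 but no z with Rw1z and Rzw0.
F5: satisfies the condition.

F2, F5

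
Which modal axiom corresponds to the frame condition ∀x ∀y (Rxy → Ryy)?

□(□p → p)

A defining formula is □(□p → p) (the T□ axiom).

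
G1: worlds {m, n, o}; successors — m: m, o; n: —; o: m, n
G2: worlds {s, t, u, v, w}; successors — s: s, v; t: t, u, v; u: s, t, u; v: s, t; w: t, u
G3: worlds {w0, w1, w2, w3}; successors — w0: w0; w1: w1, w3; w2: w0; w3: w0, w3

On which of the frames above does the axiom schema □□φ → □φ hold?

G2, G3

The schema corresponds to density: ∀x ∀y (Rxy → ∃z (Rxz ∧ Rzy)).
G1: fails — Ron but no z with Roz and Rzn.
G2: holds.
G3: holds.
Valid on: G2, G3.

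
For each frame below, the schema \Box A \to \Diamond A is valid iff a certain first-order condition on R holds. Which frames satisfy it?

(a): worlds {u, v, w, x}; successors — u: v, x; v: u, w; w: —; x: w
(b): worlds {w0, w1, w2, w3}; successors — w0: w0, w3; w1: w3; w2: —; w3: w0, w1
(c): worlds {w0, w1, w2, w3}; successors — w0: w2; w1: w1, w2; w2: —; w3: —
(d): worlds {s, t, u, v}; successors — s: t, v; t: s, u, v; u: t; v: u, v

This is the axiom for seriality; its first-order frame correspondent is \forall x \exists y Rxy.
(a): fails — world w has no successor.
(b): fails — world w2 has no successor.
(c): fails — world w2 has no successor.
(d): satisfies the condition.

(d)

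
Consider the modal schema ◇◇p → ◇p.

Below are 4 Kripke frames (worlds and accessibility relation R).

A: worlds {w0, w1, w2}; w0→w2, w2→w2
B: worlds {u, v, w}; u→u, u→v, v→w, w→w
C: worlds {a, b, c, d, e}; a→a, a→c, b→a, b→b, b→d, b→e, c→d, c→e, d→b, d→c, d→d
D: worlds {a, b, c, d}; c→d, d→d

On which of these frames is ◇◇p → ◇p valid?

A, D

This is the axiom for transitivity; its first-order frame correspondent is ∀x ∀y ∀z (Rxy ∧ Ryz → Rxz).
A: ✓.
B: fails — Ruv and Rvw but not Ruw.
C: fails — Rcd and Rdc but not Rcc.
D: ✓.
Valid on: A, D.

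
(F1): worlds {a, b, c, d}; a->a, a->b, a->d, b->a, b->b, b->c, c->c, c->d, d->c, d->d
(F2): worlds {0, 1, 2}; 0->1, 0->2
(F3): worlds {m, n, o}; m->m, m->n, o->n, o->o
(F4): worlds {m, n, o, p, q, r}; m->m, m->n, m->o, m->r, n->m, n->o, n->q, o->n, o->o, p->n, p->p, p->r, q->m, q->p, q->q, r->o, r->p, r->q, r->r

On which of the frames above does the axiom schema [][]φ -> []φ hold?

(F1), (F3), (F4)

Frame correspondent (Sahlqvist): forall x forall y (Rxy -> exists z (Rxz & Rzy)) — i.e. density.
(F1): satisfies the condition.
(F2): fails — R01 but no z with R0z and Rz1.
(F3): satisfies the condition.
(F4): satisfies the condition.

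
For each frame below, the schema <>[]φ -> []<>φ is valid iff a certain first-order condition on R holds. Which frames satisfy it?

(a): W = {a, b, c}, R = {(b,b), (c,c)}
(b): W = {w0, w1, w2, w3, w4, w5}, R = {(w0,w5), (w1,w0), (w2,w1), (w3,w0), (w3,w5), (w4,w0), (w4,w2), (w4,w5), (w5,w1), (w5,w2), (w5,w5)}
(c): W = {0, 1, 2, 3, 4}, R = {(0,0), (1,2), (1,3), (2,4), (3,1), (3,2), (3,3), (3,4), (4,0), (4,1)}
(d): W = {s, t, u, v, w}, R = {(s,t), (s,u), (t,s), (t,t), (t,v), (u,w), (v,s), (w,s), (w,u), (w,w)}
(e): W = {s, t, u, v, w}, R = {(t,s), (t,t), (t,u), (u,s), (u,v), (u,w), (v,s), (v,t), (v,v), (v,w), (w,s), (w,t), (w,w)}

This is the axiom for convergence; its first-order frame correspondent is forall x forall y forall z (Rxy & Rxz -> exists w (Ryw & Rzw)).
(a): condition met.
(b): fails — Rw4w2 and Rw4w0 but w2 and w0 have no common successor.
(c): fails — R34 and R32 but 4 and 2 have no common successor.
(d): fails — Rsu and Rst but u and t have no common successor.
(e): fails — Rts and Rts but s and s have no common successor.

(a)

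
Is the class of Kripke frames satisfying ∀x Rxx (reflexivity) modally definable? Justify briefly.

Yes — defined by □q → q

This is a Sahlqvist condition; the T axiom □q → q defines it.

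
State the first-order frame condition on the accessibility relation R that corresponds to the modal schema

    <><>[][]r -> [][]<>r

forall x forall y forall z ((x R^2 y & x R^2 z) -> exists w (y R^2 w & zRw))

This is a Sahlqvist (Geach-type) schema ◇^2□^2r → □^2◇^1r.
Minimal-valuation argument: fix x; take any y with xR^2y and any z with xR^2z. Set V(r) to the set of worlds R-reachable from y in exactly 2 steps. Then □^2r holds at y, so the antecedent holds at x; validity forces ◇^1r at z, giving a w with zR^1w and yR^2w.
First-order correspondent: forall x forall y forall z ((x R^2 y & x R^2 z) -> exists w (y R^2 w & zRw)).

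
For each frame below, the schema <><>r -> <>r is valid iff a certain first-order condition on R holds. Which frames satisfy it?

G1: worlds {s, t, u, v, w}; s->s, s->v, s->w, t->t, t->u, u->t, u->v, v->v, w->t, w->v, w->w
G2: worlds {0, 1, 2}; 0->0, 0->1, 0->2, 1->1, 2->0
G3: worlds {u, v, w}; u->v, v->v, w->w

G3

The schema corresponds to transitivity: forall x forall y forall z (Rxy & Ryz -> Rxz).
G1: fails — Rwt and Rtu but not Rwu.
G2: fails — R20 and R02 but not R22.
G3: ✓.
Valid on: G3.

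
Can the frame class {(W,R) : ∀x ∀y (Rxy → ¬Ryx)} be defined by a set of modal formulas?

Any modally definable frame class is closed under surjective bounded morphisms.
The 4-cycle (worlds w0,w1,w2,w3 with w0→w1→w2→w3→w0) is asymmetric. Mapping every world to a single reflexive point • is a surjective bounded morphism, and the reflexive point is not asymmetric (R•• but asymmetry requires ¬R••).
So no modal formula (or set of formulas) defines exactly the asymmetric frames.

No — not modally definable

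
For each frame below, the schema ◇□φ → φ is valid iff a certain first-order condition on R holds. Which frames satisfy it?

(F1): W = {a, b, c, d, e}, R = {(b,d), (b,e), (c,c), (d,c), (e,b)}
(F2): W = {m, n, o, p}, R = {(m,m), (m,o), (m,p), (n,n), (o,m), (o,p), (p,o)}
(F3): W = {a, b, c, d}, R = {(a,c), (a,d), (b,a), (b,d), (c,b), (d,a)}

The schema corresponds to symmetry: ∀x ∀y (Rxy → Ryx).
(F1): fails — Rdc but not Rcd.
(F2): fails — Rmp but not Rpm.
(F3): fails — Rba but not Rab.
Valid on no frame.

none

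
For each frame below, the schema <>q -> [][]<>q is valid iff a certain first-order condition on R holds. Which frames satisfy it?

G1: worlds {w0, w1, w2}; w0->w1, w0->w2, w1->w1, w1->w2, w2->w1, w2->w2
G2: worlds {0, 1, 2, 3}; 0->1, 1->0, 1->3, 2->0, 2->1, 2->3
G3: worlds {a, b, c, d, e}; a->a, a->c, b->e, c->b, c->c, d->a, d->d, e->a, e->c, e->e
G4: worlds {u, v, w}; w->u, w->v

G1, G4

This is the axiom for a generalized confluence (Geach) condition; its first-order frame correspondent is forall x forall y forall z ((xRy & x R^2 z) -> exists w (y = w & zRw)).
G1: holds.
G2: fails — 0R1, 0R²3 but no w with 1=w and 3Rw.
G3: fails — aRa, aR²b but no w with a=w and bRw.
G4: holds.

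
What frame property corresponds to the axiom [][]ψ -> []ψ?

Suppose □□ψ→□ψ is valid. Take Rxy and set V(ψ)={w : xR²w}. Then □□ψ at x, so □ψ at x, so ψ at y, i.e. ∃z(Rxz∧Rzy).
The converse is a direct semantic check.
Frame condition: forall x forall y (Rxy -> exists z (Rxz & Rzy)).

density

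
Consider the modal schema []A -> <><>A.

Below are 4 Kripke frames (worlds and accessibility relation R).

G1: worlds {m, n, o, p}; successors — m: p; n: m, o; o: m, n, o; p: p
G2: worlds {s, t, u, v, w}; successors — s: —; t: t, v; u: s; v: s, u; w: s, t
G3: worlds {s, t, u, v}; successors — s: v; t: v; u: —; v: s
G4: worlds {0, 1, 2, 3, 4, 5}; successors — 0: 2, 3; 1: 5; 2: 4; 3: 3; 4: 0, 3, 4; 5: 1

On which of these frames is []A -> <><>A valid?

G1

This is the axiom for a generalized confluence (Geach) condition; its first-order frame correspondent is forall x exists w (xRw & x R^2 w).
G1: holds.
G2: fails — at s but no w* with sRw* and sR²w*.
G3: fails — at s but no w with sRw and sR²w.
G4: fails — at 1 but no w with 1Rw and 1R²w.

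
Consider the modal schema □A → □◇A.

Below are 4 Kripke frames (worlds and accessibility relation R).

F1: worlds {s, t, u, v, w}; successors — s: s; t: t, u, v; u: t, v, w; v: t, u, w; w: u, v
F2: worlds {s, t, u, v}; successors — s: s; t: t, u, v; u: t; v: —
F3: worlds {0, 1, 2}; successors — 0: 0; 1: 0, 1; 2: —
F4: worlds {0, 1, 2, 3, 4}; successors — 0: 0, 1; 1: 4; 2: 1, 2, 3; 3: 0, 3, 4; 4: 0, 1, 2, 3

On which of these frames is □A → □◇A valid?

The schema corresponds to a generalized confluence (Geach) condition: ∀x ∀z (xRz → ∃w (xRw ∧ zRw)).
F1: holds.
F2: fails — tRv but no w with tRw and vRw.
F3: holds.
F4: fails — 0R1 but no w with 0Rw and 1Rw.

F1, F3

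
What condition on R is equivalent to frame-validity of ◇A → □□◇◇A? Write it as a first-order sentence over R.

∀x ∀y ∀z ((xRy ∧ xR²z) → ∃w (y = w ∧ zR²w))

This is a Sahlqvist (Geach-type) schema ◇^1□^0A → □^2◇^2A.
First-order correspondent: ∀x ∀y ∀z ((xRy ∧ xR²z) → ∃w (y = w ∧ zR²w)).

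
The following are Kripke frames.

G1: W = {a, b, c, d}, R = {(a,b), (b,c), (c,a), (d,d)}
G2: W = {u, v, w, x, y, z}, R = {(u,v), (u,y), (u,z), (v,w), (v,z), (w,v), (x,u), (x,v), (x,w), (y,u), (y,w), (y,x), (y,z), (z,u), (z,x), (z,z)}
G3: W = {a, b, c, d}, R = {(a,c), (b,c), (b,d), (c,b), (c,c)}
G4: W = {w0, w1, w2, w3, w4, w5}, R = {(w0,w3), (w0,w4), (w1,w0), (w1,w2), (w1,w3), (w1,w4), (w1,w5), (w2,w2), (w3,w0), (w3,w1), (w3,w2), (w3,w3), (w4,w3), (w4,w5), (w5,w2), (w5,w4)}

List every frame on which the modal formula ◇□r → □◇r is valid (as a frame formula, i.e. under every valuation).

Frame correspondent (Sahlqvist): ∀x ∀y ∀z (Rxy ∧ Rxz → ∃w (Ryw ∧ Rzw)) — i.e. convergence.
G1: ✓.
G2: fails — Rvz and Rvw but z and w have no common successor.
G3: fails — Rbc and Rbd but c and d have no common successor.
G4: fails — Rw1w5 and Rw1w4 but w5 and w4 have no common successor.
Valid on: G1.

G1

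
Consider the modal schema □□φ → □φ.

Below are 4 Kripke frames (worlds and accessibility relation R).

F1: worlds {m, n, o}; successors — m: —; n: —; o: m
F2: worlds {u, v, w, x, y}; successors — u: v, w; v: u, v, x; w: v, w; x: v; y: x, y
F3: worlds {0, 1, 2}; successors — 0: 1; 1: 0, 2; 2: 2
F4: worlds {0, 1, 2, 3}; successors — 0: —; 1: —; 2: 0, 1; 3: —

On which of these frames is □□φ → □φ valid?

F2

The schema corresponds to density: ∀x ∀y (Rxy → ∃z (Rxz ∧ Rzy)).
F1: fails — Rom but no z with Roz and Rzm.
F2: condition met.
F3: fails — R01 but no z with R0z and Rz1.
F4: fails — R20 but no z with R2z and Rz0.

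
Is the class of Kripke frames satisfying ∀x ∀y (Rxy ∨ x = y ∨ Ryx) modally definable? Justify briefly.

No — not modally definable

If a class were modally definable it would be closed under disjoint unions (Goldblatt–Thomason).
Take 4 disjoint single-world reflexive frames: each is trivially connected, but their disjoint union has 4 worlds with no edge between distinct components, so it is not connected.
So the class is not modally definable.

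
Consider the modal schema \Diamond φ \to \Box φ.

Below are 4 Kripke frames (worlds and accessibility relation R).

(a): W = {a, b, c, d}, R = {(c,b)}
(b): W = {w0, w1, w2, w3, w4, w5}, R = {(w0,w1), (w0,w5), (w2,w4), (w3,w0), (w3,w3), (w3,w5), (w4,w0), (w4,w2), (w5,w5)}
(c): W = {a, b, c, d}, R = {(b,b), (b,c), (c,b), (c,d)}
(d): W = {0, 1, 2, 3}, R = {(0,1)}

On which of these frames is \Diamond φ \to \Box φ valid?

(a), (d)

Frame correspondent (Sahlqvist): \forall x \forall y \forall z (Rxy \wedge Rxz \to y = z) — i.e. partial functionality.
(a): condition met.
(b): fails — w0 sees both w1 and w5.
(c): fails — b sees both b and c.
(d): condition met.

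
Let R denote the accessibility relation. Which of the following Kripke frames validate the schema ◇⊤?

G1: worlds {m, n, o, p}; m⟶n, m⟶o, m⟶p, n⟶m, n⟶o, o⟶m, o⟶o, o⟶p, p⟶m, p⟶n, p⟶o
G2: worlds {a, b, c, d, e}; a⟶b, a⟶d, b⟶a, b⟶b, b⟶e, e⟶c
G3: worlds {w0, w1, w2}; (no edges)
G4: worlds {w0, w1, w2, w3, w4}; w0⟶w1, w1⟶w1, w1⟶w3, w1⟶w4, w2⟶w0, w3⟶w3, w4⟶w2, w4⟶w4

This is the axiom for seriality; its first-order frame correspondent is ∀x ∃y Rxy.
G1: satisfies the condition.
G2: fails — world c has no successor.
G3: fails — world w0 has no successor.
G4: satisfies the condition.
Valid on: G1, G4.

G1, G4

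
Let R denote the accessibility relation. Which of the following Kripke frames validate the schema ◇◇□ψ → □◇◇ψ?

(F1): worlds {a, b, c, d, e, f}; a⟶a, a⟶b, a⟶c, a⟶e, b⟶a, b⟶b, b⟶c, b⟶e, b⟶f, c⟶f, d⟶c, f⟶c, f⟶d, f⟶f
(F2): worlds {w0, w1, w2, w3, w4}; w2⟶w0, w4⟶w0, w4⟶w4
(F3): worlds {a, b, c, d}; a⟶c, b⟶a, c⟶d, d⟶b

(F3)

This is the axiom for a generalized confluence (Geach) condition; its first-order frame correspondent is ∀x ∀y ∀z ((xR²y ∧ xRz) → ∃w (yRw ∧ zR²w)).
(F1): fails — aR²a, aRe but no w with aRw and eR²w.
(F2): fails — w4R²w0, w4Rw0 but no w with w0Rw and w0R²w.
(F3): holds.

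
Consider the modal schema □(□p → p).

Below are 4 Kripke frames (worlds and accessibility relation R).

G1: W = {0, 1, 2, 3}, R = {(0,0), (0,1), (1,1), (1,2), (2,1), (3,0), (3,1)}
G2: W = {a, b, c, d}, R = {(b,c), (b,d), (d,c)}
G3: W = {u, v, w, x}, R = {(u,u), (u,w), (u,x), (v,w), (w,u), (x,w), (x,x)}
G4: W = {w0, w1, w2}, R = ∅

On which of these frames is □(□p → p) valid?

Frame correspondent (Sahlqvist): ∀x ∀y (Rxy → Ryy) — i.e. shift-reflexivity.
G1: fails — R12 but not R22.
G2: fails — Rbc but not Rcc.
G3: fails — Rxw but not Rww.
G4: satisfies the condition.

G4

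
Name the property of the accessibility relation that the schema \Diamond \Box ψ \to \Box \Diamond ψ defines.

Suppose ◇□ψ→□◇ψ is valid. Take Rxy, Rxz and set V(ψ)={w : Ryw}. Then □ψ at y so ◇□ψ at x, so □◇ψ at x, so ◇ψ at z, giving w with Rzw and Ryw.

Convergence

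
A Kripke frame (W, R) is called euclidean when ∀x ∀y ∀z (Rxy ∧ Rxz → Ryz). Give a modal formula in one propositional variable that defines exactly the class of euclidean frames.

◇ψ → □◇ψ

This is the Euclidean property; the standard corresponding axiom is 5: ◇ψ → □◇ψ.
Suppose ◇ψ→□◇ψ is valid. Take Rxy, Rxz and set V(ψ)={y}. Then ◇ψ at x, so □◇ψ at x, so ◇ψ at z, so some w with Rzw has ψ; w=y, i.e. Rzy. By symmetry of the argument, Ryz.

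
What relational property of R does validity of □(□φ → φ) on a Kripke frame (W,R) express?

shift-reflexivity: ∀x ∀y (Rxy → Ryy)

Suppose □(□φ→φ) is valid. Take Rxy and set V(φ)={w : Ryw}. Then at y, □φ holds; since □(□φ→φ) at x, □φ→φ at y, so φ at y, i.e. Ryy.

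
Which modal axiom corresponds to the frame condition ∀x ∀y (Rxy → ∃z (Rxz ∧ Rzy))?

This is density; the standard corresponding axiom is C4: □□p → □p.
Suppose □□p→□p is valid. Take Rxy and set V(p)={w : xR²w}. Then □□p at x, so □p at x, so p at y, i.e. ∃z(Rxz∧Rzy).

□□p → □p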